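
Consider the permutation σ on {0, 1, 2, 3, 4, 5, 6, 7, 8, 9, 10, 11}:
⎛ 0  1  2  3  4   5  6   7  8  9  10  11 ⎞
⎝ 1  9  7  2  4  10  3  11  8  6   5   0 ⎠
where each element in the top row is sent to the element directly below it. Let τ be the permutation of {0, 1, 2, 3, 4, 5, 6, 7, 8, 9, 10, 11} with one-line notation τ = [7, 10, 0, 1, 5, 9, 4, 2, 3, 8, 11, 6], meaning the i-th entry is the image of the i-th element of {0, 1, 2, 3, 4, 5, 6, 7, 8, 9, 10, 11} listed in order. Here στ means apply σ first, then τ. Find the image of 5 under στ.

11

First apply σ: σ(5) = 10, then τ(10) = 11. Thus (στ)(5) = 11.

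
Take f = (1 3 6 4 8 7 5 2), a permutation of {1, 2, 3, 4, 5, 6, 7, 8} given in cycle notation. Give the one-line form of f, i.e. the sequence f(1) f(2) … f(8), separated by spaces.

3 1 6 8 2 4 5 7

Each element maps to the next entry in its cycle (wrapping to the front): 1↦3, 2↦1, 3↦6, 4↦8, 5↦2, 6↦4, 7↦5, 8↦7.
So the one-line form is 3 1 6 8 2 4 5 7.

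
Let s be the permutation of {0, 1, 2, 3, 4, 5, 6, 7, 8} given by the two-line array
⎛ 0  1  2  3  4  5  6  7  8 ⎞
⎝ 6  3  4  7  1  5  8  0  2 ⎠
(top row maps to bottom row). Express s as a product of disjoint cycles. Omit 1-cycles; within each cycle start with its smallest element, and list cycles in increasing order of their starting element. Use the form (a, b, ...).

Start at 0 and follow images: 0 → 6 → 8 → 2 → 4 → 1 → 3 → 7 → 0, giving the cycle (0, 6, 8, 2, 4, 1, 3, 7).
Continuing from each remaining unvisited element yields (0, 6, 8, 2, 4, 1, 3, 7).

(0, 6, 8, 2, 4, 1, 3, 7)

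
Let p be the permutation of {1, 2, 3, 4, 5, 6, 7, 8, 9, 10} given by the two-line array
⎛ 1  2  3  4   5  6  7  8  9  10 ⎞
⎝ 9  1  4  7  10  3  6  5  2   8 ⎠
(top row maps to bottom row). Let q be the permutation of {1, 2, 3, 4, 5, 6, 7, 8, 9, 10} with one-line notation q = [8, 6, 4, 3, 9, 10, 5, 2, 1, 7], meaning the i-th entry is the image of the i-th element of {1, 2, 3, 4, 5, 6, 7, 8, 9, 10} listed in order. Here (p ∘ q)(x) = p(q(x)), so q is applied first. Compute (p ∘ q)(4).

4

First apply q: q(4) = 3, then p(3) = 4. Thus (p ∘ q)(4) = 4.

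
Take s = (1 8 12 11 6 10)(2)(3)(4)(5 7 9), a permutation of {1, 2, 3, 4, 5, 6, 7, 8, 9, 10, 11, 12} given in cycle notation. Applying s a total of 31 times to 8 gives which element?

8 lies in the 6-cycle (1 8 12 11 6 10).
Powers repeat with period 6 on this cycle, and 31 mod 6 = 1, so s^31(8) = s^1(8).
Advancing 1 step from 8: 8 → 12.

12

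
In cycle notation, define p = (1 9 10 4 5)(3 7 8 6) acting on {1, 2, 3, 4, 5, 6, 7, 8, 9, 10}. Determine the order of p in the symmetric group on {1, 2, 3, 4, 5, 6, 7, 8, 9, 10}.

20

The cycle type of p is (5, 4, 1).
The order is lcm(5, 4) = 20.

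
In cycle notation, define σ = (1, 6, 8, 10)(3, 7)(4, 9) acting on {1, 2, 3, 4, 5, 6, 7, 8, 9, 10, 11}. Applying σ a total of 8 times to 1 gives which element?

1

1 lies in the 4-cycle (1, 6, 8, 10).
Since the cycle has length 4, σ^8 acts on it the same as σ^0 (8 mod 4 = 0).
So σ^8(1) = 1.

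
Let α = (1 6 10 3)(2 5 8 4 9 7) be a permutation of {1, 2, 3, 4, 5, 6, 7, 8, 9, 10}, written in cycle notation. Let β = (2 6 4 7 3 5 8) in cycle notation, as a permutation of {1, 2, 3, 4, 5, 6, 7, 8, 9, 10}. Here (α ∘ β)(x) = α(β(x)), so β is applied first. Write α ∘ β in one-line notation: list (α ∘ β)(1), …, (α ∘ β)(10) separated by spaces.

6 10 8 2 4 9 1 5 7 3

(α ∘ β)(x) = α(β(x)). Computing each image: α(β(1)) = α(1) = 6, α(β(2)) = α(6) = 10, α(β(3)) = α(5) = 8, α(β(4)) = α(7) = 2, α(β(5)) = α(8) = 4, α(β(6)) = α(4) = 9, α(β(7)) = α(3) = 1, α(β(8)) = α(2) = 5, α(β(9)) = α(9) = 7, α(β(10)) = α(10) = 3.
Hence α ∘ β = [6 10 8 2 4 9 1 5 7 3].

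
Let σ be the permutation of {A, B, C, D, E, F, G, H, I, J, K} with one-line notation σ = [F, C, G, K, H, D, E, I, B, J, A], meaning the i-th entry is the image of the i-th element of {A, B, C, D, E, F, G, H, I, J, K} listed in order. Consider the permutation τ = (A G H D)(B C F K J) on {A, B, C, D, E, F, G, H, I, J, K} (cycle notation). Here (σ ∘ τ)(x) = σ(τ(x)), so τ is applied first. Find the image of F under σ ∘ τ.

First apply τ: τ(F) = K, then σ(K) = A. Thus (σ ∘ τ)(F) = A.

A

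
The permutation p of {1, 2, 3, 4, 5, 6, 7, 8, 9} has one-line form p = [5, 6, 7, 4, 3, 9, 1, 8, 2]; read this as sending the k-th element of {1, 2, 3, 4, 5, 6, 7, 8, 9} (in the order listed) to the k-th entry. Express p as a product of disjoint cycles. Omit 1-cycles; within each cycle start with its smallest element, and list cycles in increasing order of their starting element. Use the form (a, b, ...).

(1, 5, 3, 7)(2, 6, 9)

Start at 1 and follow images: 1 → 5 → 3 → 7 → 1, giving the cycle (1, 5, 3, 7).
Continuing from each remaining unvisited element yields (1, 5, 3, 7)(2, 6, 9).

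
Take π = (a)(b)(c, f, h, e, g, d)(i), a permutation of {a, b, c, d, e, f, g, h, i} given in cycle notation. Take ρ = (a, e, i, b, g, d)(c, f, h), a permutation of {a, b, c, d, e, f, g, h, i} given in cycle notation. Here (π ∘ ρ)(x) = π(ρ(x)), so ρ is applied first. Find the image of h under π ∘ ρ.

f

ρ(h) = c, then π(c) = f; composing gives (π ∘ ρ)(h) = f.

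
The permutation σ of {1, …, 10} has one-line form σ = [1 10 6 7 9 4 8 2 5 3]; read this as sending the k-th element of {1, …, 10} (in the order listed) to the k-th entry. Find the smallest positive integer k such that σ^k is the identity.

14

Writing σ as disjoint cycles, the cycle lengths are 7, 2, 1.
Since disjoint cycles commute, ord(σ) = lcm(7, 2) = 14.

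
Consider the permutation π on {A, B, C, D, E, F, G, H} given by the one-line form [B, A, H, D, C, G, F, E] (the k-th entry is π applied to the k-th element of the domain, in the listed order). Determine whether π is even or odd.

even

In disjoint-cycle form the cycle lengths are 3, 2, 2, 1.
A cycle is odd iff its length is even; π has 2 even-length cycles, so sgn(π) = (−1)^2 and π is even.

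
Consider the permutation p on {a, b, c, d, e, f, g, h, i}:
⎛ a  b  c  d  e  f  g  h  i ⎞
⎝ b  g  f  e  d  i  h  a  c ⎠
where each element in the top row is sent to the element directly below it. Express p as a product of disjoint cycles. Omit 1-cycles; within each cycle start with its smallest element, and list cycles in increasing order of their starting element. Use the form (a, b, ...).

From a: a → b → g → h → a, closing the cycle (a, b, g, h).
Continuing from each remaining unvisited element yields (a, b, g, h)(c, f, i)(d, e).

(a, b, g, h)(c, f, i)(d, e)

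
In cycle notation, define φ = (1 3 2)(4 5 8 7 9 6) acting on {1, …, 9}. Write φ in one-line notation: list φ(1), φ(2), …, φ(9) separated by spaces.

3 1 2 5 8 4 9 7 6

Reading each image from the cycles: 1→3, 2→1, 3→2, 4→5, 5→8, 6→4, 7→9, 8→7, 9→6.
So the one-line form is 3 1 2 5 8 4 9 7 6.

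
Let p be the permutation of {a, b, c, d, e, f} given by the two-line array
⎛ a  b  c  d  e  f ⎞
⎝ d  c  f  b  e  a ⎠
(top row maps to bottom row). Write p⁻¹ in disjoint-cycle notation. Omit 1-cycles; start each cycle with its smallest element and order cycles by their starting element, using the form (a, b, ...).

The cycle decomposition of p is (a, d, b, c, f).
Reversing each cycle (and rotating so the smallest element leads) gives p⁻¹ = (a, f, c, b, d).

(a, f, c, b, d)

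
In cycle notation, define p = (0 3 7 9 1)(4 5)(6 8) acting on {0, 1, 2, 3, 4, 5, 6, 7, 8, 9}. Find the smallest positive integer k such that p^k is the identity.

The disjoint cycles have lengths 5, 2, 2, 1.
Since disjoint cycles commute, ord(p) = lcm(5, 2, 2) = 10.

10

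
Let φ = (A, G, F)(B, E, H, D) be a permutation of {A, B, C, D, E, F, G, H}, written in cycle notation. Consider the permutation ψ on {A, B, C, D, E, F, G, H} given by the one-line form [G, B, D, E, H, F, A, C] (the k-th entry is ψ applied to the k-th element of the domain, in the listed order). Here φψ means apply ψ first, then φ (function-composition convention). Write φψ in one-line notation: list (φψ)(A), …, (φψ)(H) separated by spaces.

For each element, apply ψ then φ: A → G → F; B → B → E; C → D → B; D → E → H; E → H → D; F → F → A; G → A → G; H → C → C.
Collecting the images, φψ = [F E B H D A G C].

F E B H D A G C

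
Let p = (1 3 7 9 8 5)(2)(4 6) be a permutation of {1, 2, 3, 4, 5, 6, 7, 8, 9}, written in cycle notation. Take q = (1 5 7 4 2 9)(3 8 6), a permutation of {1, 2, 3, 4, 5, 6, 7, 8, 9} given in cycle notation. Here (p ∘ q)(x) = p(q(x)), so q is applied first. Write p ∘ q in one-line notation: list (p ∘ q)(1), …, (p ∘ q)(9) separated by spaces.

For each element, apply q then p: 1 → 5 → 1; 2 → 9 → 8; 3 → 8 → 5; 4 → 2 → 2; 5 → 7 → 9; 6 → 3 → 7; 7 → 4 → 6; 8 → 6 → 4; 9 → 1 → 3.
Collecting the images, p ∘ q = [1 8 5 2 9 7 6 4 3].

1 8 5 2 9 7 6 4 3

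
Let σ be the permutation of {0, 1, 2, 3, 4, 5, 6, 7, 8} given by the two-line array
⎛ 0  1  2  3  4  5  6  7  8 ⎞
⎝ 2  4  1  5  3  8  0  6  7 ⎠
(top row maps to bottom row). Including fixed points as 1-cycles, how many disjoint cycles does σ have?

1

The cycle decomposition is (0, 2, 1, 4, 3, 5, 8, 7, 6), which has 1 cycle (counting 1-cycles).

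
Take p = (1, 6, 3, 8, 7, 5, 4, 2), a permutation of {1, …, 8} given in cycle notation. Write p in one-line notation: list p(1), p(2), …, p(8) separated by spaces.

Image by image: 1→6, 2→1, 3→8, 4→2, 5→4, 6→3, 7→5, 8→7.
Listing these in domain order gives 6 1 8 2 4 3 5 7.

6 1 8 2 4 3 5 7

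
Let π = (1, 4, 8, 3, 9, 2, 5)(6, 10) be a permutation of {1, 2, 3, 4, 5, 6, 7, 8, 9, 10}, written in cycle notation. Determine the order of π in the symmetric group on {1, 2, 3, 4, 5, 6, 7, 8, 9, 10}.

The cycle type of π is (7, 2, 1).
Since disjoint cycles commute, ord(π) = lcm(7, 2) = 14.

14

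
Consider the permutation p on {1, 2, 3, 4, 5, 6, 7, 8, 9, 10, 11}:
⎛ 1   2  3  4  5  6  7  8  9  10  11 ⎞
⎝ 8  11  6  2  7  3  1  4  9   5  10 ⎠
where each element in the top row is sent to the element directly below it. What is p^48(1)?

Tracing 1 → 8 → … returns to 1 after 8 steps, so 1 lies in an 8-cycle (1 8 4 2 11 10 5 7).
On an 8-cycle, p^8 is the identity, so p^48 = p^0 there (48 ≡ 0 mod 8).
So p^48(1) = 1.

1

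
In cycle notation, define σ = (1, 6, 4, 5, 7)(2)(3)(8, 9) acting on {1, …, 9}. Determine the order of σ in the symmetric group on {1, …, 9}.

10

The cycle type of σ is (5, 2, 1, 1).
The order of σ is the least common multiple of its cycle lengths: lcm(5, 2) = 10.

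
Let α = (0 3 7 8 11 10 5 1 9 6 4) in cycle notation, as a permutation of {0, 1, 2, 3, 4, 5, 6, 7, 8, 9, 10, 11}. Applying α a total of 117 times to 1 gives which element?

8

1 lies in the 11-cycle (0 3 7 8 11 10 5 1 9 6 4).
Powers repeat with period 11 on this cycle, and 117 mod 11 = 7, so α^117(1) = α^7(1).
Stepping 7 places around the cycle: 1 → 9 → 6 → 4 → 0 → 3 → 7 → 8.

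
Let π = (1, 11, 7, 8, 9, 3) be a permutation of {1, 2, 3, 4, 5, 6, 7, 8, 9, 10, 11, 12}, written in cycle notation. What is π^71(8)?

8 lies in the 6-cycle (1, 11, 7, 8, 9, 3).
Since the cycle has length 6, π^71 acts on it the same as π^5 (71 mod 6 = 5).
Stepping 5 places around the cycle: 8 → 9 → 3 → 1 → 11 → 7.

7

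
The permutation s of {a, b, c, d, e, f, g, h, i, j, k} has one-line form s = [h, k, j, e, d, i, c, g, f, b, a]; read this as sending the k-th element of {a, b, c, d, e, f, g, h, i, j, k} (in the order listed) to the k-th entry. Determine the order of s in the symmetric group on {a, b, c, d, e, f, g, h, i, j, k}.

14

Decomposing into disjoint cycles gives cycle lengths 7, 2, 2.
The order of s is the least common multiple of its cycle lengths: lcm(7, 2, 2) = 14.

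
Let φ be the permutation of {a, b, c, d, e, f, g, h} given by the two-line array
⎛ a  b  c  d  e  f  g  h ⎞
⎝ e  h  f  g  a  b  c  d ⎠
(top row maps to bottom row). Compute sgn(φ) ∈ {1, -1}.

In disjoint-cycle form the cycle lengths are 6, 2.
A cycle is odd iff its length is even; φ has 2 even-length cycles, so sgn(φ) = (−1)^2 and φ is even.

1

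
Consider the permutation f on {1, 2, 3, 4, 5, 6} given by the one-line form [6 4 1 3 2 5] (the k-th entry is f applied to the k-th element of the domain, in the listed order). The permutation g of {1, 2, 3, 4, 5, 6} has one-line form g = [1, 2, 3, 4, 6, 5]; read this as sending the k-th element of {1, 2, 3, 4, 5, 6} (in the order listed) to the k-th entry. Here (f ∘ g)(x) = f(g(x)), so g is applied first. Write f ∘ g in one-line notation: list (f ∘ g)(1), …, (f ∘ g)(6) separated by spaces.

6 4 1 3 5 2

For each element, apply g then f: 1 → 1 → 6; 2 → 2 → 4; 3 → 3 → 1; 4 → 4 → 3; 5 → 6 → 5; 6 → 5 → 2.
So f ∘ g in one-line form is 6 4 1 3 5 2.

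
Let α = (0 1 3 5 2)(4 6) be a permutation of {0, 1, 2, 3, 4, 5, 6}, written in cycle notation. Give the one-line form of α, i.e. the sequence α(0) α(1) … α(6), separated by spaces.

Reading each image from the cycles: 0↦1, 1↦3, 2↦0, 3↦5, 4↦6, 5↦2, 6↦4.
Listing these in domain order gives 1 3 0 5 6 2 4.

1 3 0 5 6 2 4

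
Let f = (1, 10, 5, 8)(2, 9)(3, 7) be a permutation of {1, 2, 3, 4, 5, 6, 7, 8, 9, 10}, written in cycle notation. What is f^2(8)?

8 lies in the 4-cycle (1, 10, 5, 8).
Stepping 2 places around the cycle: 8 → 1 → 10.

10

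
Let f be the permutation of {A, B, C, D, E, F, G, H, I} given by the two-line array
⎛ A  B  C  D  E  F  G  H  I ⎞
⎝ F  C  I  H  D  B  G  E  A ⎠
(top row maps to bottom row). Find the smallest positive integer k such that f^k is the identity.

Writing f as disjoint cycles, the cycle lengths are 5, 3, 1.
The order of f is the least common multiple of its cycle lengths: lcm(5, 3) = 15.

15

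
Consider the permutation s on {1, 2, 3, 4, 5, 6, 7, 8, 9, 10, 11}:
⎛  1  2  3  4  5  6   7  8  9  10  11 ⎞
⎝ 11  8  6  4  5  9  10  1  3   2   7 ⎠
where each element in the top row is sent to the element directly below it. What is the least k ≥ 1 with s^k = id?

The disjoint-cycle form of s has cycle lengths 6, 3, 1, 1.
Since disjoint cycles commute, ord(s) = lcm(6, 3) = 6.

6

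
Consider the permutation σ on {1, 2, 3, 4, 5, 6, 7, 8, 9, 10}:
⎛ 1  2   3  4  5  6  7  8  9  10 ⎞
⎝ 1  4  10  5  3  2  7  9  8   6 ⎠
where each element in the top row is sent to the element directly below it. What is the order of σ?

6

Writing σ as disjoint cycles, the cycle lengths are 6, 2, 1, 1.
The order of σ is the least common multiple of its cycle lengths: lcm(6, 2) = 6.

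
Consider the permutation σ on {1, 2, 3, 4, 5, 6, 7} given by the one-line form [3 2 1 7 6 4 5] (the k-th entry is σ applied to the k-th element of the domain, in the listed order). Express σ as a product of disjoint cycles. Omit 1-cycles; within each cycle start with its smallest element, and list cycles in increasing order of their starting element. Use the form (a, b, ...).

Start at 1 and follow images: 1 → 3 → 1, giving the cycle (1, 3).
Repeating from the next unused element and collecting all non-trivial cycles gives (1, 3)(4, 7, 5, 6).

(1, 3)(4, 7, 5, 6)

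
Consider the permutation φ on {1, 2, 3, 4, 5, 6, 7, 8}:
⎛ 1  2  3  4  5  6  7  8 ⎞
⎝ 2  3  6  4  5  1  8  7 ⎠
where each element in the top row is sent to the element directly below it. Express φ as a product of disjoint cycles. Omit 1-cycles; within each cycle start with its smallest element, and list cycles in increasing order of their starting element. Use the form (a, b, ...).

(1, 2, 3, 6)(7, 8)

Iterating φ from 1 gives 1 → 2 → 3 → 6 → 1; that is the 4-cycle (1, 2, 3, 6).
Repeating from the next unused element and collecting all non-trivial cycles gives (1, 2, 3, 6)(7, 8).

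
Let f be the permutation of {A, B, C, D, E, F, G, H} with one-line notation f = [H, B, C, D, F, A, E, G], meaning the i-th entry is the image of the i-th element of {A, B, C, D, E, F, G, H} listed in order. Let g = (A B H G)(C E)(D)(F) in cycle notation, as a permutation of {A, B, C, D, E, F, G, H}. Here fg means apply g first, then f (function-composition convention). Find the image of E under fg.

First apply g: g(E) = C, then f(C) = C. Thus (fg)(E) = C.

C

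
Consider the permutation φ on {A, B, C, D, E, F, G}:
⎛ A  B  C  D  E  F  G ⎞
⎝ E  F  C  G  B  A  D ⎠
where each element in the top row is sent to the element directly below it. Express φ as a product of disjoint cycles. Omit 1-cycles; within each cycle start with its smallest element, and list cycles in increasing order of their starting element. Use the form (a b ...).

Start at A and follow images: A → E → B → F → A, giving the cycle (A E B F).
Continuing from each remaining unvisited element yields (A E B F)(D G).

(A E B F)(D G)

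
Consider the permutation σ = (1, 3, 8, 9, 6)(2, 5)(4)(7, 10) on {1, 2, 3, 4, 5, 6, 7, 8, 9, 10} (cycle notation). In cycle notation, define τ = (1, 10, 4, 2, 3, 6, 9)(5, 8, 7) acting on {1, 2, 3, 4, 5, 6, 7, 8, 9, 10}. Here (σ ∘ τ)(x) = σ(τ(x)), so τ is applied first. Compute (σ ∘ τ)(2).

(σ ∘ τ)(2) = σ(τ(2)). τ(2) = 3, then σ(3) = 8. So (σ ∘ τ)(2) = 8.

8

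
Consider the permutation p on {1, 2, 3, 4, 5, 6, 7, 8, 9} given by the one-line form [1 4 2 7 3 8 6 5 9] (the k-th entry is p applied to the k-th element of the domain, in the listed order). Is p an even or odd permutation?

even

In disjoint-cycle form the cycle lengths are 7, 1, 1.
A cycle is odd iff its length is even; p has 0 even-length cycles, so sgn(p) = (−1)^0 and p is even.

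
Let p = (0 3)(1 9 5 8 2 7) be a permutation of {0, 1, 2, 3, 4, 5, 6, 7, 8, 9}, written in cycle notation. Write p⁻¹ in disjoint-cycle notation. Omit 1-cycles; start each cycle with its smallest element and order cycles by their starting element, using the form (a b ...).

The inverse reverses each cycle.
After reversing and putting each cycle's least element first, p⁻¹ = (0 3)(1 7 2 8 5 9).

(0 3)(1 7 2 8 5 9)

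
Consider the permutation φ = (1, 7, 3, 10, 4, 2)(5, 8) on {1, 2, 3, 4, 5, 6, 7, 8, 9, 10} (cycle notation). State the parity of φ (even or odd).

The cycle lengths are 6, 2, 1, 1.
A cycle is odd iff its length is even; φ has 2 even-length cycles, so sgn(φ) = (−1)^2 and φ is even.

even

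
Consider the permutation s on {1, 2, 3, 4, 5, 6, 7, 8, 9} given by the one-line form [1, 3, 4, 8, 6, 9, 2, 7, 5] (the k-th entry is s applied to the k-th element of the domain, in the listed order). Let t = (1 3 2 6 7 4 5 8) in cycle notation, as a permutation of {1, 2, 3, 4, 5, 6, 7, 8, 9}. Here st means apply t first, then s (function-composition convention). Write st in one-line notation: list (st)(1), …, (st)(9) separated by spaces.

4 9 3 6 7 2 8 1 5

(st)(x) = s(t(x)). Computing each image: s(t(1)) = s(3) = 4, s(t(2)) = s(6) = 9, s(t(3)) = s(2) = 3, s(t(4)) = s(5) = 6, s(t(5)) = s(8) = 7, s(t(6)) = s(7) = 2, s(t(7)) = s(4) = 8, s(t(8)) = s(1) = 1, s(t(9)) = s(9) = 5.
Hence st = [4 9 3 6 7 2 8 1 5].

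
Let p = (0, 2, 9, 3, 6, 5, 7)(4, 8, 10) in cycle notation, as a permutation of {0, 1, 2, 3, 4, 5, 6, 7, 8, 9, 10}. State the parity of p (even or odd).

The cycle lengths are 7, 3, 1.
A cycle of length ℓ contributes ℓ−1 transpositions, so p is a product of 6 + 2 = 8 transpositions — even.

even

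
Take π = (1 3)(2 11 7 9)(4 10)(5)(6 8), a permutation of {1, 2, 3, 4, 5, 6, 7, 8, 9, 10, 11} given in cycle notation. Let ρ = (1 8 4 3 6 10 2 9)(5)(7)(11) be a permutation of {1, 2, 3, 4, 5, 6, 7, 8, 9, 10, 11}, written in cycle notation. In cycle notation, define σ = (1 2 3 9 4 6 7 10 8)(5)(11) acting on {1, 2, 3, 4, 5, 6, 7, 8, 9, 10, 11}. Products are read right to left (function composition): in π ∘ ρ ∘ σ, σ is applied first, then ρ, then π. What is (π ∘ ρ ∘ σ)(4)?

4

(π ∘ ρ ∘ σ)(4) = π(ρ(σ(4))). σ(4) = 6, then ρ(6) = 10, then π(10) = 4, so the result is 4.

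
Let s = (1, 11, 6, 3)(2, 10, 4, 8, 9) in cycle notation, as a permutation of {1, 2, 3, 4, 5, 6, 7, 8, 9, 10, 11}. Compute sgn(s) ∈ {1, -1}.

-1

The cycle lengths are 5, 4, 1, 1.
A cycle is odd iff its length is even; s has 1 even-length cycle, so sgn(s) = (−1)^1 and s is odd.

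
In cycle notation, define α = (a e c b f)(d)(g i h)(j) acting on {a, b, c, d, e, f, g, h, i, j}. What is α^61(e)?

c

e lies in the 5-cycle (a e c b f).
Powers repeat with period 5 on this cycle, and 61 mod 5 = 1, so α^61(e) = α^1(e).
Stepping 1 place around the cycle: e → c.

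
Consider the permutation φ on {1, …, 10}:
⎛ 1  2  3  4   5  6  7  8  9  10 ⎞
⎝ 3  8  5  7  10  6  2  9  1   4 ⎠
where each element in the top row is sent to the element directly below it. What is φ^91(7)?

Tracing 7 → 2 → … returns to 7 after 9 steps, so 7 lies in a 9-cycle (1 3 5 10 4 7 2 8 9).
Since the cycle has length 9, φ^91 acts on it the same as φ^1 (91 mod 9 = 1).
Stepping 1 place around the cycle: 7 → 2.

2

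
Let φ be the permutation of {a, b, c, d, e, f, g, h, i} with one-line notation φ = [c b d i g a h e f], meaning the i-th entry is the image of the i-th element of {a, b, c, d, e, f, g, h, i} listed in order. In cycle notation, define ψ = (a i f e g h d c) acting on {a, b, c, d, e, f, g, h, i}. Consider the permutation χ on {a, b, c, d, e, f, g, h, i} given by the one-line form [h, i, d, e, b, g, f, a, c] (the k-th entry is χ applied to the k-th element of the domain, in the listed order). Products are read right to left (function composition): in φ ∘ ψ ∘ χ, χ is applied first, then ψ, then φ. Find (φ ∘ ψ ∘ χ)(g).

g

Chase g: χ(g) = f; ψ(f) = e; φ(e) = g. Hence (φ ∘ ψ ∘ χ)(g) = g.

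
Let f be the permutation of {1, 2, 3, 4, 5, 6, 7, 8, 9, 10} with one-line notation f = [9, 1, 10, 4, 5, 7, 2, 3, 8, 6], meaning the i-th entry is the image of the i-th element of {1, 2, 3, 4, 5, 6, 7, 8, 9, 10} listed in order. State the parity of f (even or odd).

odd

In disjoint-cycle form the cycle lengths are 8, 1, 1.
A cycle is odd iff its length is even; f has 1 even-length cycle, so sgn(f) = (−1)^1 and f is odd.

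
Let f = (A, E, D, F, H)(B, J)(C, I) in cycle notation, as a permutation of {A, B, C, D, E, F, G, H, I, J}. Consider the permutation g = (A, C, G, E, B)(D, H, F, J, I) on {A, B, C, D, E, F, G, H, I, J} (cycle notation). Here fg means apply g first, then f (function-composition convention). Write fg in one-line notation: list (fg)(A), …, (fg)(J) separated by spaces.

(fg)(x) = f(g(x)). Computing each image: f(g(A)) = f(C) = I, f(g(B)) = f(A) = E, f(g(C)) = f(G) = G, f(g(D)) = f(H) = A, f(g(E)) = f(B) = J, f(g(F)) = f(J) = B, f(g(G)) = f(E) = D, f(g(H)) = f(F) = H, f(g(I)) = f(D) = F, f(g(J)) = f(I) = C.
Hence fg = [I E G A J B D H F C].

I E G A J B D H F C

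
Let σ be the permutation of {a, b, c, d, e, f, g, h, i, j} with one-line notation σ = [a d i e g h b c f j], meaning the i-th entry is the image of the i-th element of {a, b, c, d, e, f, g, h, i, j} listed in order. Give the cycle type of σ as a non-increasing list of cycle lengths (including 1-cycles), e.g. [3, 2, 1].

The disjoint cycles are (a)(b d e g)(c i f h)(j), with lengths 4, 4, 1, 1 in non-increasing order.

[4, 4, 1, 1]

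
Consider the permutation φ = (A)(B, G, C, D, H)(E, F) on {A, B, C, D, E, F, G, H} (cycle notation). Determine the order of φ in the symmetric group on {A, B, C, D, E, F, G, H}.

10

The cycle type of φ is (5, 2, 1).
The order of φ is the least common multiple of its cycle lengths: lcm(5, 2) = 10.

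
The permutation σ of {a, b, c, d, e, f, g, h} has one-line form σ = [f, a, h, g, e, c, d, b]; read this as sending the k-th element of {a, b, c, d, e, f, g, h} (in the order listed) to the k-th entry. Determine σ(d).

g

d is element number 4 of the domain, and entry number 4 of the one-line form is g, so σ(d) = g.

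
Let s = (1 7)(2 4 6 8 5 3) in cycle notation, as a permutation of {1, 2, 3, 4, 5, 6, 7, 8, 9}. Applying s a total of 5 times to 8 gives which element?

6

8 lies in the 6-cycle (2 4 6 8 5 3).
Stepping 5 places around the cycle: 8 → 5 → 3 → 2 → 4 → 6.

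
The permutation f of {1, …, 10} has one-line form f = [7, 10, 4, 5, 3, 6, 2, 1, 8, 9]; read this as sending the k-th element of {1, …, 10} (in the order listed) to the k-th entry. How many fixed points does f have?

1

The fixed points (elements with f(x) = x) are {6}, so there is 1.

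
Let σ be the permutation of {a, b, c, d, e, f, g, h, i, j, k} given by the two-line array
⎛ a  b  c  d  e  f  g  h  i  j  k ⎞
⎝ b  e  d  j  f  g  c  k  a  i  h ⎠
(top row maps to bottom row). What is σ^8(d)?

Tracing d → j → … returns to d after 9 steps, so d lies in a 9-cycle (a b e f g c d j i).
Advancing 8 steps from d: d → j → i → a → b → e → f → g → c.

c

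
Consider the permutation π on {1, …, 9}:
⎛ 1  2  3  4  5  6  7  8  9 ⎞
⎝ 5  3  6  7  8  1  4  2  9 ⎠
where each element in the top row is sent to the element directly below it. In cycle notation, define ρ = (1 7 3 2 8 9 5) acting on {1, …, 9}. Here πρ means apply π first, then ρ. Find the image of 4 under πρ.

First apply π: π(4) = 7, then ρ(7) = 3. Thus (πρ)(4) = 3.

3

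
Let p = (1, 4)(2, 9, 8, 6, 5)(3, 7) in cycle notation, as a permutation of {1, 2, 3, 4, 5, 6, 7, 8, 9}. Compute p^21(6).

5

6 lies in the 5-cycle (2, 9, 8, 6, 5).
Since the cycle has length 5, p^21 acts on it the same as p^1 (21 mod 5 = 1).
Stepping 1 place around the cycle: 6 → 5.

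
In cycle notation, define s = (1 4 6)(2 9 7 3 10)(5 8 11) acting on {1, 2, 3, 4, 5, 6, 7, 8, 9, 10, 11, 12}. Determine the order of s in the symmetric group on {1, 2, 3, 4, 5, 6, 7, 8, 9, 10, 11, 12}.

15

The cycle type of s is (5, 3, 3, 1).
Since disjoint cycles commute, ord(s) = lcm(5, 3, 3) = 15.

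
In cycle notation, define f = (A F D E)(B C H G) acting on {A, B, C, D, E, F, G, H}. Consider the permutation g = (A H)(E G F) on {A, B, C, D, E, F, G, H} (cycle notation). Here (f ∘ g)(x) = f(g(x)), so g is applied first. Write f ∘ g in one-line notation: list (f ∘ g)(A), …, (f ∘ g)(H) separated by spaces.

Chase each element through g then f: A → H → G; B → B → C; C → C → H; D → D → E; E → G → B; F → E → A; G → F → D; H → A → F.
Collecting the images, f ∘ g = [G C H E B A D F].

G C H E B A D F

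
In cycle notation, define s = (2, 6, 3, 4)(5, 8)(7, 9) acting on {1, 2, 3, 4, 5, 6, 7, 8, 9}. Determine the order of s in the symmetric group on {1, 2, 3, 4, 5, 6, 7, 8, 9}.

4

The cycle type of s is (4, 2, 2, 1).
Since disjoint cycles commute, ord(s) = lcm(4, 2, 2) = 4.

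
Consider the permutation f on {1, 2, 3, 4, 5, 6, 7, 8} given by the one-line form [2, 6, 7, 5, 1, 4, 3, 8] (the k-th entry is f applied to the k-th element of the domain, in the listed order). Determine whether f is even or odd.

odd

In disjoint-cycle form the cycle lengths are 5, 2, 1.
A cycle is odd iff its length is even; f has 1 even-length cycle, so sgn(f) = (−1)^1 and f is odd.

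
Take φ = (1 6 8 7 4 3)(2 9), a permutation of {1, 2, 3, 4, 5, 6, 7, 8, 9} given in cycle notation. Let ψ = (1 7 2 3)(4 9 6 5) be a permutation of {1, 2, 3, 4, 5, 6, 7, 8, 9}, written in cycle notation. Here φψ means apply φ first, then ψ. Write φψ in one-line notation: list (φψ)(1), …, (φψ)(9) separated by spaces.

5 6 7 1 4 8 9 2 3

(φψ)(x) = ψ(φ(x)). Computing each image: ψ(φ(1)) = ψ(6) = 5, ψ(φ(2)) = ψ(9) = 6, ψ(φ(3)) = ψ(1) = 7, ψ(φ(4)) = ψ(3) = 1, ψ(φ(5)) = ψ(5) = 4, ψ(φ(6)) = ψ(8) = 8, ψ(φ(7)) = ψ(4) = 9, ψ(φ(8)) = ψ(7) = 2, ψ(φ(9)) = ψ(2) = 3.
Hence φψ = [5 6 7 1 4 8 9 2 3].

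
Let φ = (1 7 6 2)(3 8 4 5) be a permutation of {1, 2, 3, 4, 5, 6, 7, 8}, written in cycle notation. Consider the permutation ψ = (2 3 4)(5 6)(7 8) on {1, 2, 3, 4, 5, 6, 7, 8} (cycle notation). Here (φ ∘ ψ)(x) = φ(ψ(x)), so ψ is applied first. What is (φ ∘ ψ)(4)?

1

(φ ∘ ψ)(4) = φ(ψ(4)). ψ(4) = 2, then φ(2) = 1. So (φ ∘ ψ)(4) = 1.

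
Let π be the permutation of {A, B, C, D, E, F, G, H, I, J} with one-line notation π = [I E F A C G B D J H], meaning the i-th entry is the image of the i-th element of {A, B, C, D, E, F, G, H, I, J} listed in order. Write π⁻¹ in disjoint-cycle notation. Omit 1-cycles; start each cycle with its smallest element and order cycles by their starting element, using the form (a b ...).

(A D H J I)(B G F C E)

The cycle decomposition of π is (A I J H D)(B E C F G).
Reversing each cycle (and rotating so the smallest element leads) gives π⁻¹ = (A D H J I)(B G F C E).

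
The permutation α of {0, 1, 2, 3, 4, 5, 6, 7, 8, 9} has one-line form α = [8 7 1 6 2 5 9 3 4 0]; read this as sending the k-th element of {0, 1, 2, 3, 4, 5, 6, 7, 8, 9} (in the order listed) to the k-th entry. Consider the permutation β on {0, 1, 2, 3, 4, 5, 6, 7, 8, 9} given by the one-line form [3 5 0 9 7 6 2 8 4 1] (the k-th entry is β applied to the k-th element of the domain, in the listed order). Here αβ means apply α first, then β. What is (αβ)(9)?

First apply α: α(9) = 0, then β(0) = 3. Thus (αβ)(9) = 3.

3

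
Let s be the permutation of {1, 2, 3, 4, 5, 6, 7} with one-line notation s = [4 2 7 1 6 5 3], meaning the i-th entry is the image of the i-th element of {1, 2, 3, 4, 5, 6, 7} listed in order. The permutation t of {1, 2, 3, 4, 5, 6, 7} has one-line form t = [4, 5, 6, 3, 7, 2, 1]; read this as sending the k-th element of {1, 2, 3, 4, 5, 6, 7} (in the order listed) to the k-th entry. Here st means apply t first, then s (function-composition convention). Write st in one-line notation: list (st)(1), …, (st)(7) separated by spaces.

For each element, apply t then s: 1 → 4 → 1; 2 → 5 → 6; 3 → 6 → 5; 4 → 3 → 7; 5 → 7 → 3; 6 → 2 → 2; 7 → 1 → 4.
So st in one-line form is 1 6 5 7 3 2 4.

1 6 5 7 3 2 4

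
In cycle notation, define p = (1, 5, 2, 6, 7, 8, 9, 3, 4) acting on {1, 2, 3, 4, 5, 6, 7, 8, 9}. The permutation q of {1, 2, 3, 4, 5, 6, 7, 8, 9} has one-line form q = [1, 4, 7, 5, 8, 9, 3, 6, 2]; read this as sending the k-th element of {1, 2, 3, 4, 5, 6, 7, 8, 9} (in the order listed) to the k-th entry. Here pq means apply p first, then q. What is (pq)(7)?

6

p(7) = 8, then q(8) = 6; composing gives (pq)(7) = 6.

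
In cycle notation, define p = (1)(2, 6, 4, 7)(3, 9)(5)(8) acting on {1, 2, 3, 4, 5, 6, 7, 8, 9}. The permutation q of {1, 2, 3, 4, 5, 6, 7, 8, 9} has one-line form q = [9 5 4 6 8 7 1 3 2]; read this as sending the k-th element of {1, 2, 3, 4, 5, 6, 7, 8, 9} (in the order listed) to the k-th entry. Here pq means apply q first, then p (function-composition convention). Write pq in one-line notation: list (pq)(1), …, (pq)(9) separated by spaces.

3 5 7 4 8 2 1 9 6

For each element, apply q then p: 1 → 9 → 3; 2 → 5 → 5; 3 → 4 → 7; 4 → 6 → 4; 5 → 8 → 8; 6 → 7 → 2; 7 → 1 → 1; 8 → 3 → 9; 9 → 2 → 6.
Collecting the images, pq = [3 5 7 4 8 2 1 9 6].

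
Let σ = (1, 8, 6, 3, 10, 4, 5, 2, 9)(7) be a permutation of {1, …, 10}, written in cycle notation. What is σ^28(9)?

9 lies in the 9-cycle (1, 8, 6, 3, 10, 4, 5, 2, 9).
Powers repeat with period 9 on this cycle, and 28 mod 9 = 1, so σ^28(9) = σ^1(9).
Advancing 1 step from 9: 9 → 1.

1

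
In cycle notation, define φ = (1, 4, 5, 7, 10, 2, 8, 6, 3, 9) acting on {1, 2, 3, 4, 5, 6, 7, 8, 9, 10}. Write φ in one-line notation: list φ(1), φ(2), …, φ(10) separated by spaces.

Reading each image from the cycles: 1→4, 2→8, 3→9, 4→5, 5→7, 6→3, 7→10, 8→6, 9→1, 10→2.
Listing these in domain order gives 4 8 9 5 7 3 10 6 1 2.

4 8 9 5 7 3 10 6 1 2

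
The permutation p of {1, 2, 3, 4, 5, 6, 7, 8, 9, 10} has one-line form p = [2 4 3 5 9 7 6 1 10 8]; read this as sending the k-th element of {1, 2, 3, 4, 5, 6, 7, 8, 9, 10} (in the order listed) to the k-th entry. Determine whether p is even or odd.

odd

In disjoint-cycle form the cycle lengths are 7, 2, 1.
A cycle is odd iff its length is even; p has 1 even-length cycle, so sgn(p) = (−1)^1 and p is odd.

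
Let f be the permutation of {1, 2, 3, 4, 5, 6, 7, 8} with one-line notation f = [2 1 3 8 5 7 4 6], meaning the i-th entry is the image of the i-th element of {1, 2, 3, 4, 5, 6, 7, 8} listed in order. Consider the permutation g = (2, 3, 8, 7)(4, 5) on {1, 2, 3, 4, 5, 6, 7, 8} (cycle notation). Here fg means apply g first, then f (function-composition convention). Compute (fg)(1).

2

g(1) = 1, then f(1) = 2; composing gives (fg)(1) = 2.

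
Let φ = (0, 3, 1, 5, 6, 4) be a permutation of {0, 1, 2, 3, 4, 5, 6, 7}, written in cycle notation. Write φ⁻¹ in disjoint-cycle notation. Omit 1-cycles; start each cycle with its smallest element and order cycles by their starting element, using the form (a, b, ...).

Inverting a permutation written in cycle notation just reverses the order within every cycle.
Reversing each cycle of φ and rotating so the smallest element leads gives (0, 4, 6, 5, 1, 3).

(0, 4, 6, 5, 1, 3)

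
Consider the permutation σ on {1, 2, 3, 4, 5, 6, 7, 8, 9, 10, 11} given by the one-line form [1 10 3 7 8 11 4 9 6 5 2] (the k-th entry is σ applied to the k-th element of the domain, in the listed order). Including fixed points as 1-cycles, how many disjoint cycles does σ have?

The cycle decomposition is (1)(2, 10, 5, 8, 9, 6, 11)(3)(4, 7), which has 4 cycles (counting 1-cycles).

4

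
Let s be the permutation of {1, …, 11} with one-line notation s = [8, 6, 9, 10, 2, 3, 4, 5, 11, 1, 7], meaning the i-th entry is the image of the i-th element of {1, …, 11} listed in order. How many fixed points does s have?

0

No element satisfies s(x) = x, so there are 0 fixed points.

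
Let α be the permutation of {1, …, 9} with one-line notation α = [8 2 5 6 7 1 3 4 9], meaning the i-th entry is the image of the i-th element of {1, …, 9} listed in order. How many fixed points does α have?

The fixed points (elements with α(x) = x) are {2, 9}, so there are 2.

2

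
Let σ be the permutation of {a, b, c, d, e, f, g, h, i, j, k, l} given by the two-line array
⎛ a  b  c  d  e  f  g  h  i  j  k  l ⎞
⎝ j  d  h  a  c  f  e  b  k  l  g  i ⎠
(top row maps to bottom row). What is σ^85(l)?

Tracing l → i → … returns to l after 11 steps, so l lies in an 11-cycle (a, j, l, i, k, g, e, c, h, b, d).
On an 11-cycle, σ^11 is the identity, so σ^85 = σ^8 there (85 ≡ 8 mod 11).
Advancing 8 steps from l: l → i → k → g → e → c → h → b → d.

d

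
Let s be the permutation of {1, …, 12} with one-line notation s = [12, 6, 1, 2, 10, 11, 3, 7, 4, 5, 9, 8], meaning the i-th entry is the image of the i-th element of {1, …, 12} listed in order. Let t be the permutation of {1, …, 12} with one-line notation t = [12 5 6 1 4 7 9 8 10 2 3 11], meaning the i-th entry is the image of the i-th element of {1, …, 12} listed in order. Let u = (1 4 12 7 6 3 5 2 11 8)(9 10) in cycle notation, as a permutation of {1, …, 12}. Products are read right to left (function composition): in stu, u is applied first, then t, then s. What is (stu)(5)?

Chase 5: u(5) = 2; t(2) = 5; s(5) = 10. Hence (stu)(5) = 10.

10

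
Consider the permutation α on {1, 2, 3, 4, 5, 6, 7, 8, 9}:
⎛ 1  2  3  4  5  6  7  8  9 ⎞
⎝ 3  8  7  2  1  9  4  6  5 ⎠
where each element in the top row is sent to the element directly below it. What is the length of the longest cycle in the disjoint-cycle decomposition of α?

9

Decomposing into disjoint cycles gives (1 3 7 4 2 8 6 9 5); the longest has length 9.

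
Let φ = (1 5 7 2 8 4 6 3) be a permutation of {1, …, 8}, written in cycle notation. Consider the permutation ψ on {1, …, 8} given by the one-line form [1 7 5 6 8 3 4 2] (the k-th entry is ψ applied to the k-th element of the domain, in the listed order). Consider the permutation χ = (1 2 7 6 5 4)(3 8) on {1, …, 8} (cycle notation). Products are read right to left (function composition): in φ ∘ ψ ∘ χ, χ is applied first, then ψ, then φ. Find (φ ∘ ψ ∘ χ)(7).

1

(φ ∘ ψ ∘ χ)(7) = φ(ψ(χ(7))). χ(7) = 6, then ψ(6) = 3, then φ(3) = 1, so the result is 1.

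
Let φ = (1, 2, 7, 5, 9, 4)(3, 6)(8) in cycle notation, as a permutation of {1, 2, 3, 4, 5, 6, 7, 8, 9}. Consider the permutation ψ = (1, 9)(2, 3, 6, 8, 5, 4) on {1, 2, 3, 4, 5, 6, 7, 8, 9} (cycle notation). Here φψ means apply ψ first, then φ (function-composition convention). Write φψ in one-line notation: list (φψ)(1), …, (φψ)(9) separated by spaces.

4 6 3 7 1 8 5 9 2

Chase each element through ψ then φ: 1 → 9 → 4; 2 → 3 → 6; 3 → 6 → 3; 4 → 2 → 7; 5 → 4 → 1; 6 → 8 → 8; 7 → 7 → 5; 8 → 5 → 9; 9 → 1 → 2.
So φψ in one-line form is 4 6 3 7 1 8 5 9 2.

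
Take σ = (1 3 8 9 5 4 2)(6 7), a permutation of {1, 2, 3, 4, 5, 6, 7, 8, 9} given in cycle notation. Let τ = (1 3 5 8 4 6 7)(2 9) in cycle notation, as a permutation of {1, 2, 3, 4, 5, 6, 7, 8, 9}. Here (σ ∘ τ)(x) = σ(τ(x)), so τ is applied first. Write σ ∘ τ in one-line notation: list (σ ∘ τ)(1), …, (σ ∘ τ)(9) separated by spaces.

8 5 4 7 9 6 3 2 1

(σ ∘ τ)(x) = σ(τ(x)). Computing each image: σ(τ(1)) = σ(3) = 8, σ(τ(2)) = σ(9) = 5, σ(τ(3)) = σ(5) = 4, σ(τ(4)) = σ(6) = 7, σ(τ(5)) = σ(8) = 9, σ(τ(6)) = σ(7) = 6, σ(τ(7)) = σ(1) = 3, σ(τ(8)) = σ(4) = 2, σ(τ(9)) = σ(2) = 1.
Hence σ ∘ τ = [8 5 4 7 9 6 3 2 1].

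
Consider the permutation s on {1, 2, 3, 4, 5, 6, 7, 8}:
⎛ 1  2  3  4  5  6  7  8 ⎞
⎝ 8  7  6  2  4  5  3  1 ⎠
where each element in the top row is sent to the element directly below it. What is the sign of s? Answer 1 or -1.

1

In disjoint-cycle form the cycle lengths are 6, 2.
A cycle is odd iff its length is even; s has 2 even-length cycles, so sgn(s) = (−1)^2 and s is even.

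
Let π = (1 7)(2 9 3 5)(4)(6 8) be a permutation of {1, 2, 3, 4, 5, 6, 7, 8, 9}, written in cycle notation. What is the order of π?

4

The disjoint cycles have lengths 4, 2, 2, 1.
The order is lcm(4, 2, 2) = 4.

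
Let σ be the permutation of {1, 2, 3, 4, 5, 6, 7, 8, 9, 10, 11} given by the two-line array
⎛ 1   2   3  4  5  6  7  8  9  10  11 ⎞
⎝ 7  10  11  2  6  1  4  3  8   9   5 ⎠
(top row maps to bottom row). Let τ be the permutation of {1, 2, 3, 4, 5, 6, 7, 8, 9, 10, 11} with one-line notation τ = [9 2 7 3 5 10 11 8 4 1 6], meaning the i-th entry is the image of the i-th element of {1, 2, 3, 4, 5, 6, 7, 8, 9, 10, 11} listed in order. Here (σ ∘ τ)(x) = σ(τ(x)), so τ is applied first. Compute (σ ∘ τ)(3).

First apply τ: τ(3) = 7, then σ(7) = 4. Thus (σ ∘ τ)(3) = 4.

4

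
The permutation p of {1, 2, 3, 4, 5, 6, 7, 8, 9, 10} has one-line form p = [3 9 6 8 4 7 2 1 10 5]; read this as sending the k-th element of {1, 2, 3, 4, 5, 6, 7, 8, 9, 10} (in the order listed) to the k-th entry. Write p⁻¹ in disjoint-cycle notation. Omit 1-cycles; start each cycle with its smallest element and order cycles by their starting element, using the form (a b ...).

First write p in disjoint cycles: (1 3 6 7 2 9 10 5 4 8).
The inverse reverses every cycle; in canonical form, p⁻¹ = (1 8 4 5 10 9 2 7 6 3).

(1 8 4 5 10 9 2 7 6 3)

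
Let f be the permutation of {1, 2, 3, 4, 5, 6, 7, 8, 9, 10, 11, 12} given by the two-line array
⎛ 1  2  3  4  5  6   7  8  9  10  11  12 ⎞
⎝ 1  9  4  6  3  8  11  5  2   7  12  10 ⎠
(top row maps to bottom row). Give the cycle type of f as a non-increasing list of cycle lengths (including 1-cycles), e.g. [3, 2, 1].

[5, 4, 2, 1]

The disjoint cycles are (1)(2, 9)(3, 4, 6, 8, 5)(7, 11, 12, 10), with lengths 5, 4, 2, 1 in non-increasing order.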